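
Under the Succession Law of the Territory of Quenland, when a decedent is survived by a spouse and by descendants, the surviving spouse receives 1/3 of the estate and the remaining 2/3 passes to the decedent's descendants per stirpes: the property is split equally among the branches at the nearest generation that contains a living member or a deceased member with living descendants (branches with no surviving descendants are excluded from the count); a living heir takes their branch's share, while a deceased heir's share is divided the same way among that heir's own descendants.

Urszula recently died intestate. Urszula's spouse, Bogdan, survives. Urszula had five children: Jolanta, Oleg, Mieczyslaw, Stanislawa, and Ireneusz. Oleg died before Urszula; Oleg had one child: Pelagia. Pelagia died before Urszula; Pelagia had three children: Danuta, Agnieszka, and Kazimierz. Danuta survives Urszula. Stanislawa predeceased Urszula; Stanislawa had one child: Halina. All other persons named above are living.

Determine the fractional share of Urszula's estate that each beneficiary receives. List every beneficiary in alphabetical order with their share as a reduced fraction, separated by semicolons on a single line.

Agnieszka 2/45; Bogdan 1/3; Danuta 2/45; Halina 2/15; Ireneusz 2/15; Jolanta 2/15; Kazimierz 2/45; Mieczyslaw 2/15

Bogdan, as surviving spouse, takes 1/3.
The remaining 2/3 passes to Urszula's descendants per stirpes.
The 2/3 is divided into 5 equal shares of 2/15 among Jolanta, Oleg, Mieczyslaw, Stanislawa, Ireneusz.
Jolanta is living and takes 2/15.
Oleg predeceased; the 2/15 allotted to Oleg's branch passes to Oleg's issue by representation.
Pelagia's line is the sole branch at this level, so the full 2/15 passes to Pelagia's issue by representation.
The 2/15 is divided into 3 equal shares of 2/45 among Danuta, Agnieszka, Kazimierz.
Danuta is living and takes 2/45.
Agnieszka is living and takes 2/45.
Kazimierz is living and takes 2/45.
Mieczyslaw is living and takes 2/15.
Stanislawa predeceased; the 2/15 allotted to Stanislawa's branch passes to Stanislawa's issue by representation.
Halina is the sole taker at this level and receives the full 2/15.
Ireneusz is living and takes 2/15.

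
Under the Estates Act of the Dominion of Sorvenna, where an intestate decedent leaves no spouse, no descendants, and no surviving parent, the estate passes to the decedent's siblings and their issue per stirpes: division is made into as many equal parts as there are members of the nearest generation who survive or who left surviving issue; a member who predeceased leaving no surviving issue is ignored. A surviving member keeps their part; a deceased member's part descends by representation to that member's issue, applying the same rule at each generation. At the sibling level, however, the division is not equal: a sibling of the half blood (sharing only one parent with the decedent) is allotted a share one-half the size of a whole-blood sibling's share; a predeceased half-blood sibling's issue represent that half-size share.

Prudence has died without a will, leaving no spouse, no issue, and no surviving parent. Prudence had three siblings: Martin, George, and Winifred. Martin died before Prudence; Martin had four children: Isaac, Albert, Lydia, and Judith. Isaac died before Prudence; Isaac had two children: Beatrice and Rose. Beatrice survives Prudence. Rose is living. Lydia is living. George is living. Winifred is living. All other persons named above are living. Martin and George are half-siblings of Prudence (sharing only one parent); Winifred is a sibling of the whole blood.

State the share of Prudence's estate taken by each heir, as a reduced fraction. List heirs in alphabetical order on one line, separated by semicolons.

Albert 1/16; Beatrice 1/32; George 1/4; Judith 1/16; Lydia 1/16; Rose 1/32; Winifred 1/2

No spouse, descendants, or parent survives, so the estate passes to Prudence's siblings per stirpes.
Half-blood siblings count for one-half the weight of whole-blood siblings at the initial division.
Dividing 1 in proportion to weights (total weight 2): Martin (weight 1/2) → 1/4; George (weight 1/2) → 1/4; Winifred (weight 1) → 1/2.
Martin predeceased; the 1/4 allotted to Martin's branch passes to Martin's issue by representation.
The 1/4 is divided into 4 equal shares of 1/16 among Isaac, Albert, Lydia, Judith.
Isaac predeceased; the 1/16 allotted to Isaac's branch passes to Isaac's issue by representation.
The 1/16 is divided into 2 equal shares of 1/32 among Beatrice, Rose.
Beatrice is living and takes 1/32.
Rose is living and takes 1/32.
Albert is living and takes 1/16.
Lydia is living and takes 1/16.
Judith is living and takes 1/16.
George is living and takes 1/4.
Winifred is living and takes 1/2.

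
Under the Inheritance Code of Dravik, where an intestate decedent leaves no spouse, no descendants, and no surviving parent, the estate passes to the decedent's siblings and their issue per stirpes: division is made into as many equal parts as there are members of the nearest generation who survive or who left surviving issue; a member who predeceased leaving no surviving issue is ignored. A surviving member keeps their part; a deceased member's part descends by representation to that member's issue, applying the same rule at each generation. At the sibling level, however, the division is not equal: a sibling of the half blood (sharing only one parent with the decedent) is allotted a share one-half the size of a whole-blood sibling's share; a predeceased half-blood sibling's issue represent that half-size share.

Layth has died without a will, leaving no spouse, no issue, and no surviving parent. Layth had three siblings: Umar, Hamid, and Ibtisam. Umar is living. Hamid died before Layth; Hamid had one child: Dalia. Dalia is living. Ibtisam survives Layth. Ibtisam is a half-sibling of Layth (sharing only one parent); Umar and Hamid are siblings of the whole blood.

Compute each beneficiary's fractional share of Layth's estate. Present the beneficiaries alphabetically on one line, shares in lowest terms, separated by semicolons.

Dalia 2/5; Ibtisam 1/5; Umar 2/5

No spouse, descendants, or parent survives, so the estate passes to Layth's siblings per stirpes.
Half-blood siblings count for one-half the weight of whole-blood siblings at the initial division.
Dividing 1 in proportion to weights (total weight 5/2): Umar (weight 1) → 2/5; Hamid (weight 1) → 2/5; Ibtisam (weight 1/2) → 1/5.
Umar is living and takes 2/5.
Hamid predeceased; the 2/5 allotted to Hamid's branch passes to Hamid's issue by representation.
Dalia is the sole taker at this level and receives the full 2/5.
Ibtisam is living and takes 1/5.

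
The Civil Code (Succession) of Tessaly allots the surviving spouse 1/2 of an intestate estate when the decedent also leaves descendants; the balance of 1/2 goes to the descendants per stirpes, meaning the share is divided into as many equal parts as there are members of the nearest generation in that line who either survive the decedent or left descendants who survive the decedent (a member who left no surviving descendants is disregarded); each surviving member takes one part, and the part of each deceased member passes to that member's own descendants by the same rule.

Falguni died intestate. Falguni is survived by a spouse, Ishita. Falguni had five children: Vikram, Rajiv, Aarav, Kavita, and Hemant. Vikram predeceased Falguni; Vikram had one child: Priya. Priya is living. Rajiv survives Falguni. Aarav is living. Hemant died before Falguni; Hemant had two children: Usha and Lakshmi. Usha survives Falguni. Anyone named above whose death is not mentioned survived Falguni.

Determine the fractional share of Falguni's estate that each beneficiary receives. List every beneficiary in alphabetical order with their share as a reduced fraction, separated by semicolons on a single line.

Aarav 1/10; Ishita 1/2; Kavita 1/10; Lakshmi 1/20; Priya 1/10; Rajiv 1/10; Usha 1/20

Ishita, as surviving spouse, takes 1/2.
The remaining 1/2 passes to Falguni's descendants per stirpes.
The 1/2 is divided into 5 equal shares of 1/10 among Vikram, Rajiv, Aarav, Kavita, Hemant.
Vikram predeceased; the 1/10 allotted to Vikram's branch passes to Vikram's issue by representation.
Priya is the sole taker at this level and receives the full 1/10.
Rajiv is living and takes 1/10.
Aarav is living and takes 1/10.
Kavita is living and takes 1/10.
Hemant predeceased; the 1/10 allotted to Hemant's branch passes to Hemant's issue by representation.
The 1/10 is divided into 2 equal shares of 1/20 among Usha, Lakshmi.
Usha is living and takes 1/20.
Lakshmi is living and takes 1/20.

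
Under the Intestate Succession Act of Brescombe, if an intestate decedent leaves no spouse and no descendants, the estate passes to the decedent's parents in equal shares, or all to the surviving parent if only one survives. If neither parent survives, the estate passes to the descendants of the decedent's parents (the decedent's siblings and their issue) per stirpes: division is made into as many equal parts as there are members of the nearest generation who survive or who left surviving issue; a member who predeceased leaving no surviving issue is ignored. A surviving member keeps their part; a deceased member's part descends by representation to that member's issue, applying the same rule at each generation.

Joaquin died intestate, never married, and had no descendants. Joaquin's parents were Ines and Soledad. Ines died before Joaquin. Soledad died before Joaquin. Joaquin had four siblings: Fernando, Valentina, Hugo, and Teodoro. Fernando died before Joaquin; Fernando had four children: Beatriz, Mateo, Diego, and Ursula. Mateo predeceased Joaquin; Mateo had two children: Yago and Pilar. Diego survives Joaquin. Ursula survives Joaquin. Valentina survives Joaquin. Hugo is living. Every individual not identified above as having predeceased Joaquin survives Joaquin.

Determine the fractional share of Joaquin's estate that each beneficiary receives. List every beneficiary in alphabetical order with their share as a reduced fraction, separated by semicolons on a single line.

Beatriz 1/16; Diego 1/16; Hugo 1/4; Pilar 1/32; Teodoro 1/4; Ursula 1/16; Valentina 1/4; Yago 1/32

Neither parent survives and there are no descendants, so the estate passes to Joaquin's siblings and their issue per stirpes.
The estate is divided into 4 equal shares of 1/4 among Fernando, Valentina, Hugo, Teodoro.
Fernando predeceased; the 1/4 allotted to Fernando's branch passes to Fernando's issue by representation.
The 1/4 is divided into 4 equal shares of 1/16 among Beatriz, Mateo, Diego, Ursula.
Beatriz is living and takes 1/16.
Mateo predeceased; the 1/16 allotted to Mateo's branch passes to Mateo's issue by representation.
The 1/16 is divided into 2 equal shares of 1/32 among Yago, Pilar.
Yago is living and takes 1/32.
Pilar is living and takes 1/32.
Diego is living and takes 1/16.
Ursula is living and takes 1/16.
Valentina is living and takes 1/4.
Hugo is living and takes 1/4.
Teodoro is living and takes 1/4.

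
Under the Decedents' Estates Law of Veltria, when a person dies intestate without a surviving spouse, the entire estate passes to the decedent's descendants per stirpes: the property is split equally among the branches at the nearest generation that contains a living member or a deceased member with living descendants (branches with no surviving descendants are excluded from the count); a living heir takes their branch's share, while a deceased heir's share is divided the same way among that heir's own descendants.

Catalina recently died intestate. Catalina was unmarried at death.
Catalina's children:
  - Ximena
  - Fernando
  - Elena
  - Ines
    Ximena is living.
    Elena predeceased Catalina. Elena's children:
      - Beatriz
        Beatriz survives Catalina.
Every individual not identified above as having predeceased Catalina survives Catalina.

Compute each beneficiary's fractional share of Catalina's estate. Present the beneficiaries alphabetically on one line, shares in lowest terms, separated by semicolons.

Beatriz 1/4; Fernando 1/4; Ines 1/4; Ximena 1/4

There is no surviving spouse, so the entire estate passes to Catalina's descendants per stirpes.
The estate is divided into 4 equal shares of 1/4 among Ximena, Fernando, Elena, Ines.
Ximena is living and takes 1/4.
Fernando is living and takes 1/4.
Elena predeceased; the 1/4 allotted to Elena's branch passes to Elena's issue by representation.
Beatriz is the sole taker at this level and receives the full 1/4.
Ines is living and takes 1/4.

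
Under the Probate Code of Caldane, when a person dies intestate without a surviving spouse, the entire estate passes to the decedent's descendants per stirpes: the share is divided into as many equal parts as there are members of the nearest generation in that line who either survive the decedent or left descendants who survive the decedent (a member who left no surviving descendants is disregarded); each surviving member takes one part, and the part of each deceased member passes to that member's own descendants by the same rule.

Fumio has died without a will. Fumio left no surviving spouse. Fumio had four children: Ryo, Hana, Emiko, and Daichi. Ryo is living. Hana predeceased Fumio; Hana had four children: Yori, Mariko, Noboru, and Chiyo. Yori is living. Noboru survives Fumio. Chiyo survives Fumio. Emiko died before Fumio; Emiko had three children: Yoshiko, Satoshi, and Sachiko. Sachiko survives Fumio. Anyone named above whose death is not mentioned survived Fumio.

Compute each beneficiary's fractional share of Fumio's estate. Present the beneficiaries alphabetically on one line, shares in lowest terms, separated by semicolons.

There is no surviving spouse, so the entire estate passes to Fumio's descendants per stirpes.
The estate is divided into 4 equal shares of 1/4 among Ryo, Hana, Emiko, Daichi.
Ryo is living and takes 1/4.
Hana predeceased; the 1/4 allotted to Hana's branch passes to Hana's issue by representation.
The 1/4 is divided into 4 equal shares of 1/16 among Yori, Mariko, Noboru, Chiyo.
Yori is living and takes 1/16.
Mariko is living and takes 1/16.
Noboru is living and takes 1/16.
Chiyo is living and takes 1/16.
Emiko predeceased; the 1/4 allotted to Emiko's branch passes to Emiko's issue by representation.
The 1/4 is divided into 3 equal shares of 1/12 among Yoshiko, Satoshi, Sachiko.
Yoshiko is living and takes 1/12.
Satoshi is living and takes 1/12.
Sachiko is living and takes 1/12.
Daichi is living and takes 1/4.

Chiyo 1/16; Daichi 1/4; Mariko 1/16; Noboru 1/16; Ryo 1/4; Sachiko 1/12; Satoshi 1/12; Yori 1/16; Yoshiko 1/12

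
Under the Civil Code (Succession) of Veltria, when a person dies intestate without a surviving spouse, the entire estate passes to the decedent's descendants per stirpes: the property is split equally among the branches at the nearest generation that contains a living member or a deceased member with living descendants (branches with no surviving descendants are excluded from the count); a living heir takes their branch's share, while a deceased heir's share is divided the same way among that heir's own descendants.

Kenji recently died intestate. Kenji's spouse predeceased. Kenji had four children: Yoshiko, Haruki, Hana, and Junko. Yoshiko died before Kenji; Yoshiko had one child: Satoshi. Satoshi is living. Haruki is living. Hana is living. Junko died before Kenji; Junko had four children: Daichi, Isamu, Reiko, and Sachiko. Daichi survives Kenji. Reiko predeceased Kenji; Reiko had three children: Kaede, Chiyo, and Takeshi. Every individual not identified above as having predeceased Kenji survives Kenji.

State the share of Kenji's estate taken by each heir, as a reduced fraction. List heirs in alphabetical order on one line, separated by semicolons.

There is no surviving spouse, so the entire estate passes to Kenji's descendants per stirpes.
The estate is divided into 4 equal shares of 1/4 among Yoshiko, Haruki, Hana, Junko.
Yoshiko predeceased; the 1/4 allotted to Yoshiko's branch passes to Yoshiko's issue by representation.
Satoshi is the sole taker at this level and receives the full 1/4.
Haruki is living and takes 1/4.
Hana is living and takes 1/4.
Junko predeceased; the 1/4 allotted to Junko's branch passes to Junko's issue by representation.
The 1/4 is divided into 4 equal shares of 1/16 among Daichi, Isamu, Reiko, Sachiko.
Daichi is living and takes 1/16.
Isamu is living and takes 1/16.
Reiko predeceased; the 1/16 allotted to Reiko's branch passes to Reiko's issue by representation.
The 1/16 is divided into 3 equal shares of 1/48 among Kaede, Chiyo, Takeshi.
Kaede is living and takes 1/48.
Chiyo is living and takes 1/48.
Takeshi is living and takes 1/48.
Sachiko is living and takes 1/16.

Chiyo 1/48; Daichi 1/16; Hana 1/4; Haruki 1/4; Isamu 1/16; Kaede 1/48; Sachiko 1/16; Satoshi 1/4; Takeshi 1/48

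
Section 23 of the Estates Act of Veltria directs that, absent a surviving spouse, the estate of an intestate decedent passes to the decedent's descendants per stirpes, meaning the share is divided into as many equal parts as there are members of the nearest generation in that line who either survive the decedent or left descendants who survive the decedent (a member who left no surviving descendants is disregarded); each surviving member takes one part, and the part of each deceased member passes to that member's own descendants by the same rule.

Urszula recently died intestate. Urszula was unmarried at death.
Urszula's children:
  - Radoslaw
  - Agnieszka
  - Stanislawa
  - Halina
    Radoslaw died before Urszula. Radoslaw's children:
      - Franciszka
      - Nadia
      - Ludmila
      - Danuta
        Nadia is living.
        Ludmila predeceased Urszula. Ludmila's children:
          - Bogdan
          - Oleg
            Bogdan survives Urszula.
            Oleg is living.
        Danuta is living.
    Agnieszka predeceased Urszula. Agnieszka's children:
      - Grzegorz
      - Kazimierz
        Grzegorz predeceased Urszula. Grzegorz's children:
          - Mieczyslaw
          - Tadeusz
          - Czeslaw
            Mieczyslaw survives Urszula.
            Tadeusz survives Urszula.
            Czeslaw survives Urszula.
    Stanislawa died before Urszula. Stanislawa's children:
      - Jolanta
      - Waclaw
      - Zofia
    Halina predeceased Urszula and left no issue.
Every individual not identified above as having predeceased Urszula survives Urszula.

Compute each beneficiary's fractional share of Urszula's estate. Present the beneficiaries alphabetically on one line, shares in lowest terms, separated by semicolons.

Bogdan 1/24; Czeslaw 1/18; Danuta 1/12; Franciszka 1/12; Jolanta 1/9; Kazimierz 1/6; Mieczyslaw 1/18; Nadia 1/12; Oleg 1/24; Tadeusz 1/18; Waclaw 1/9; Zofia 1/9

There is no surviving spouse, so the entire estate passes to Urszula's descendants per stirpes.
Halina left no surviving issue, so that branch lapses and is disregarded.
The estate is divided into 3 equal shares of 1/3 among Radoslaw, Agnieszka, Stanislawa.
Radoslaw predeceased; the 1/3 allotted to Radoslaw's branch passes to Radoslaw's issue by representation.
The 1/3 is divided into 4 equal shares of 1/12 among Franciszka, Nadia, Ludmila, Danuta.
Franciszka is living and takes 1/12.
Nadia is living and takes 1/12.
Ludmila predeceased; the 1/12 allotted to Ludmila's branch passes to Ludmila's issue by representation.
The 1/12 is divided into 2 equal shares of 1/24 among Bogdan, Oleg.
Bogdan is living and takes 1/24.
Oleg is living and takes 1/24.
Danuta is living and takes 1/12.
Agnieszka predeceased; the 1/3 allotted to Agnieszka's branch passes to Agnieszka's issue by representation.
The 1/3 is divided into 2 equal shares of 1/6 among Grzegorz, Kazimierz.
Grzegorz predeceased; the 1/6 allotted to Grzegorz's branch passes to Grzegorz's issue by representation.
The 1/6 is divided into 3 equal shares of 1/18 among Mieczyslaw, Tadeusz, Czeslaw.
Mieczyslaw is living and takes 1/18.
Tadeusz is living and takes 1/18.
Czeslaw is living and takes 1/18.
Kazimierz is living and takes 1/6.
Stanislawa predeceased; the 1/3 allotted to Stanislawa's branch passes to Stanislawa's issue by representation.
The 1/3 is divided into 3 equal shares of 1/9 among Jolanta, Waclaw, Zofia.
Jolanta is living and takes 1/9.
Waclaw is living and takes 1/9.
Zofia is living and takes 1/9.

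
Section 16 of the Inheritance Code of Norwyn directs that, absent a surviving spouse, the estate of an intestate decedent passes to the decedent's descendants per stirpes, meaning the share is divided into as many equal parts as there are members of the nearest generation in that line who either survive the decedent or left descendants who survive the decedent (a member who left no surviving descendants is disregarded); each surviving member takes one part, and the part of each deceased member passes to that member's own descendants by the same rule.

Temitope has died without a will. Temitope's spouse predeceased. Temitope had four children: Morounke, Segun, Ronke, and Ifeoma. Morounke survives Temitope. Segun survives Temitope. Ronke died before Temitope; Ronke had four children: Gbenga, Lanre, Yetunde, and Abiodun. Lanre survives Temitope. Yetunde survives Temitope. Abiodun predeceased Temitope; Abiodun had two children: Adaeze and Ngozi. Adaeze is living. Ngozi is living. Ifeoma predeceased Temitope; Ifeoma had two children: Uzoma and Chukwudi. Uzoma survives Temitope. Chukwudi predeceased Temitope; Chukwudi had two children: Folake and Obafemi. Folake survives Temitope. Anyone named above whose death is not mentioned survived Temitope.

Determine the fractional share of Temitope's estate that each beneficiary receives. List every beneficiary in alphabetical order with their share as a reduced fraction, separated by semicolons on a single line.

Adaeze 1/32; Folake 1/16; Gbenga 1/16; Lanre 1/16; Morounke 1/4; Ngozi 1/32; Obafemi 1/16; Segun 1/4; Uzoma 1/8; Yetunde 1/16

There is no surviving spouse, so the entire estate passes to Temitope's descendants per stirpes.
The estate is divided into 4 equal shares of 1/4 among Morounke, Segun, Ronke, Ifeoma.
Morounke is living and takes 1/4.
Segun is living and takes 1/4.
Ronke predeceased; the 1/4 allotted to Ronke's branch passes to Ronke's issue by representation.
The 1/4 is divided into 4 equal shares of 1/16 among Gbenga, Lanre, Yetunde, Abiodun.
Gbenga is living and takes 1/16.
Lanre is living and takes 1/16.
Yetunde is living and takes 1/16.
Abiodun predeceased; the 1/16 allotted to Abiodun's branch passes to Abiodun's issue by representation.
The 1/16 is divided into 2 equal shares of 1/32 among Adaeze, Ngozi.
Adaeze is living and takes 1/32.
Ngozi is living and takes 1/32.
Ifeoma predeceased; the 1/4 allotted to Ifeoma's branch passes to Ifeoma's issue by representation.
The 1/4 is divided into 2 equal shares of 1/8 among Uzoma, Chukwudi.
Uzoma is living and takes 1/8.
Chukwudi predeceased; the 1/8 allotted to Chukwudi's branch passes to Chukwudi's issue by representation.
The 1/8 is divided into 2 equal shares of 1/16 among Folake, Obafemi.
Folake is living and takes 1/16.
Obafemi is living and takes 1/16.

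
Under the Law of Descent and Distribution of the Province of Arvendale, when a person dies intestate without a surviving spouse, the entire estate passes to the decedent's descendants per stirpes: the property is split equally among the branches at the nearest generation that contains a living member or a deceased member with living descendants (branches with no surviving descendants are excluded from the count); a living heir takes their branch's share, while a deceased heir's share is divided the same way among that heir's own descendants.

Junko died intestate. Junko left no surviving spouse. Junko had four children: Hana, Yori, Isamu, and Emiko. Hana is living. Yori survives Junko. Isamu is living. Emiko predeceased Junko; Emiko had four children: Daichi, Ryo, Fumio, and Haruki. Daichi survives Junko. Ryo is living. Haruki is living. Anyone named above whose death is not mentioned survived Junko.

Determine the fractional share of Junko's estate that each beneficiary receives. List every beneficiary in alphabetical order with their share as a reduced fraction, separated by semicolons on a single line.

Daichi 1/16; Fumio 1/16; Hana 1/4; Haruki 1/16; Isamu 1/4; Ryo 1/16; Yori 1/4

There is no surviving spouse, so the entire estate passes to Junko's descendants per stirpes.
The estate is divided into 4 equal shares of 1/4 among Hana, Yori, Isamu, Emiko.
Hana is living and takes 1/4.
Yori is living and takes 1/4.
Isamu is living and takes 1/4.
Emiko predeceased; the 1/4 allotted to Emiko's branch passes to Emiko's issue by representation.
The 1/4 is divided into 4 equal shares of 1/16 among Daichi, Ryo, Fumio, Haruki.
Daichi is living and takes 1/16.
Ryo is living and takes 1/16.
Fumio is living and takes 1/16.
Haruki is living and takes 1/16.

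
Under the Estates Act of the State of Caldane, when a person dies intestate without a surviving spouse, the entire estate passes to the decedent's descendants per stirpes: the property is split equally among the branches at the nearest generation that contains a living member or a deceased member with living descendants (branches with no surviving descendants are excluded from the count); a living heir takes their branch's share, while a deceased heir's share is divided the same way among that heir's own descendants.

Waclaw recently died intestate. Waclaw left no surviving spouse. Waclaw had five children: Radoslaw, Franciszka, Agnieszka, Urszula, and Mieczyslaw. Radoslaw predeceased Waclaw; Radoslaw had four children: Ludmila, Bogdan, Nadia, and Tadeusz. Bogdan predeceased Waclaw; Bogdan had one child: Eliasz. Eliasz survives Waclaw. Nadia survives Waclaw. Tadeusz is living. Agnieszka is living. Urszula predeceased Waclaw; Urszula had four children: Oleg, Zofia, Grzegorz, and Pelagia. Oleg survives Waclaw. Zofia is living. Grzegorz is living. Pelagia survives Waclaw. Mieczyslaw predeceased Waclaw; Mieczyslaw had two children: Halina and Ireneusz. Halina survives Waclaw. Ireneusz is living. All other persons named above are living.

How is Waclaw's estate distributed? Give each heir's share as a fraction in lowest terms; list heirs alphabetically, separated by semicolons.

Agnieszka 1/5; Eliasz 1/20; Franciszka 1/5; Grzegorz 1/20; Halina 1/10; Ireneusz 1/10; Ludmila 1/20; Nadia 1/20; Oleg 1/20; Pelagia 1/20; Tadeusz 1/20; Zofia 1/20

There is no surviving spouse, so the entire estate passes to Waclaw's descendants per stirpes.
The estate is divided into 5 equal shares of 1/5 among Radoslaw, Franciszka, Agnieszka, Urszula, Mieczyslaw.
Radoslaw predeceased; the 1/5 allotted to Radoslaw's branch passes to Radoslaw's issue by representation.
The 1/5 is divided into 4 equal shares of 1/20 among Ludmila, Bogdan, Nadia, Tadeusz.
Ludmila is living and takes 1/20.
Bogdan predeceased; the 1/20 allotted to Bogdan's branch passes to Bogdan's issue by representation.
Eliasz is the sole taker at this level and receives the full 1/20.
Nadia is living and takes 1/20.
Tadeusz is living and takes 1/20.
Franciszka is living and takes 1/5.
Agnieszka is living and takes 1/5.
Urszula predeceased; the 1/5 allotted to Urszula's branch passes to Urszula's issue by representation.
The 1/5 is divided into 4 equal shares of 1/20 among Oleg, Zofia, Grzegorz, Pelagia.
Oleg is living and takes 1/20.
Zofia is living and takes 1/20.
Grzegorz is living and takes 1/20.
Pelagia is living and takes 1/20.
Mieczyslaw predeceased; the 1/5 allotted to Mieczyslaw's branch passes to Mieczyslaw's issue by representation.
The 1/5 is divided into 2 equal shares of 1/10 among Halina, Ireneusz.
Halina is living and takes 1/10.
Ireneusz is living and takes 1/10.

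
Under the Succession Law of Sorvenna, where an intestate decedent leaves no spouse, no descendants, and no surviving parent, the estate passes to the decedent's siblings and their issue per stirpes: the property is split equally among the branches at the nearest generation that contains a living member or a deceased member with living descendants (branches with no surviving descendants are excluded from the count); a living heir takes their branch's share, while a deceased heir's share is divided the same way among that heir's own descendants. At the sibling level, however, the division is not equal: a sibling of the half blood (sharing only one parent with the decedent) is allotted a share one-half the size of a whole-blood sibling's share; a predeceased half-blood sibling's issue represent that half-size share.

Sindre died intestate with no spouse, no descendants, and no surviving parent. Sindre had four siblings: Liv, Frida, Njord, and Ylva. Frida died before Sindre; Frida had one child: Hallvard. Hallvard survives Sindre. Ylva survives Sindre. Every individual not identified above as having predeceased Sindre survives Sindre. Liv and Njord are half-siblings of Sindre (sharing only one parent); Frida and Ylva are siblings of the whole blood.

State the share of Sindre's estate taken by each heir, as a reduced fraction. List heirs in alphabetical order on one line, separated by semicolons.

Hallvard 1/3; Liv 1/6; Njord 1/6; Ylva 1/3

No spouse, descendants, or parent survives, so the estate passes to Sindre's siblings per stirpes.
Half-blood siblings count for one-half the weight of whole-blood siblings at the initial division.
Dividing 1 in proportion to weights (total weight 3): Liv (weight 1/2) → 1/6; Frida (weight 1) → 1/3; Njord (weight 1/2) → 1/6; Ylva (weight 1) → 1/3.
Liv is living and takes 1/6.
Frida predeceased; the 1/3 allotted to Frida's branch passes to Frida's issue by representation.
Hallvard is the sole taker at this level and receives the full 1/3.
Njord is living and takes 1/6.
Ylva is living and takes 1/3.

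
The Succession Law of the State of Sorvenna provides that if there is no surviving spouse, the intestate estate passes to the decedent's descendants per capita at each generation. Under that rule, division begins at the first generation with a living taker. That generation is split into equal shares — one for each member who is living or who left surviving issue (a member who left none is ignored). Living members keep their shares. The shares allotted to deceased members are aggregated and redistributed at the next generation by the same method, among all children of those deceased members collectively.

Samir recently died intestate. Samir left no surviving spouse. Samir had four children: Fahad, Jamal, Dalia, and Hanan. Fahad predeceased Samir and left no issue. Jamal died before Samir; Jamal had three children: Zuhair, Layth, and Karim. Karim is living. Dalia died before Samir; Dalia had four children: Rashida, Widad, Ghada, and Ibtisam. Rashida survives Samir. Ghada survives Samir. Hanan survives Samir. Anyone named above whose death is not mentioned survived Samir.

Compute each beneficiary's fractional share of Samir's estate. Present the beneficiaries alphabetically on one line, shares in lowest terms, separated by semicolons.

There is no surviving spouse, so the entire estate passes to Samir's descendants per capita at each generation.
At generation 1 (Jamal, Dalia, Hanan) there are 3 shares of (1)/3 = 1/3 each.
Living: Hanan — each takes 1/3.
Deceased: Jamal and Dalia. Their combined 2/3 is pooled and carried to generation 2.
At generation 2 (Zuhair, Layth, Karim, Rashida, Widad, Ghada, Ibtisam) there are 7 shares of (2/3)/7 = 2/21 each.
Living: Zuhair, Layth, Karim, Rashida, Widad, Ghada, and Ibtisam — each takes 2/21.

Ghada 2/21; Hanan 1/3; Ibtisam 2/21; Karim 2/21; Layth 2/21; Rashida 2/21; Widad 2/21; Zuhair 2/21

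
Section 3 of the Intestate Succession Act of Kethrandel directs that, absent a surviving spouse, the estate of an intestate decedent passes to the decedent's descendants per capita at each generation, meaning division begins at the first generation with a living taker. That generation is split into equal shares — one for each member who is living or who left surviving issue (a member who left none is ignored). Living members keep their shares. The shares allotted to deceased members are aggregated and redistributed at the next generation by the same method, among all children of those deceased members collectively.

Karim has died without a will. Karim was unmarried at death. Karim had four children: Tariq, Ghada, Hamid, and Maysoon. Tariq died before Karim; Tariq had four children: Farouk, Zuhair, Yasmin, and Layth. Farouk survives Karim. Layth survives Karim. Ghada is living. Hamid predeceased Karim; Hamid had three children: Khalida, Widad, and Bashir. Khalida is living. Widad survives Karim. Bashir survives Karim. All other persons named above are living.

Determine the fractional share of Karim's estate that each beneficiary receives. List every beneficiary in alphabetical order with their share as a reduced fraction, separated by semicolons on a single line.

There is no surviving spouse, so the entire estate passes to Karim's descendants per capita at each generation.
At generation 1 (Tariq, Ghada, Hamid, Maysoon) there are 4 shares of (1)/4 = 1/4 each.
Living: Ghada and Maysoon — each takes 1/4.
Deceased: Tariq and Hamid. Their combined 1/2 is pooled and carried to generation 2.
At generation 2 (Farouk, Zuhair, Yasmin, Layth, Khalida, Widad, Bashir) there are 7 shares of (1/2)/7 = 1/14 each.
Living: Farouk, Zuhair, Yasmin, Layth, Khalida, Widad, and Bashir — each takes 1/14.

Bashir 1/14; Farouk 1/14; Ghada 1/4; Khalida 1/14; Layth 1/14; Maysoon 1/4; Widad 1/14; Yasmin 1/14; Zuhair 1/14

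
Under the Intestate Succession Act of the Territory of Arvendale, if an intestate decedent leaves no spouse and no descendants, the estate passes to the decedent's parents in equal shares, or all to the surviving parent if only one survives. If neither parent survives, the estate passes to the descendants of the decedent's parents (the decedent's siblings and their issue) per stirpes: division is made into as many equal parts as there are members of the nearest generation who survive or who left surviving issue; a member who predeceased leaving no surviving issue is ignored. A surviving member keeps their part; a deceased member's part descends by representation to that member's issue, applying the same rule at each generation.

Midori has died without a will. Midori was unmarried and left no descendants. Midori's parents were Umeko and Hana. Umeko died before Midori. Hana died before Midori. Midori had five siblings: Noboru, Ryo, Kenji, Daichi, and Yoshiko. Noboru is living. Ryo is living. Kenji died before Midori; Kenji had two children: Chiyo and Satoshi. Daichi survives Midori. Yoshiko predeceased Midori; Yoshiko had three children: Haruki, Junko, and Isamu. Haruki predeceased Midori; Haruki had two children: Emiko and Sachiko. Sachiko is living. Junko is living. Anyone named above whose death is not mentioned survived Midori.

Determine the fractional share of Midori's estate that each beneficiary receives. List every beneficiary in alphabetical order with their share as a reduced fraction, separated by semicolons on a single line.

Neither parent survives and there are no descendants, so the estate passes to Midori's siblings and their issue per stirpes.
The estate is divided into 5 equal shares of 1/5 among Noboru, Ryo, Kenji, Daichi, Yoshiko.
Noboru is living and takes 1/5.
Ryo is living and takes 1/5.
Kenji predeceased; the 1/5 allotted to Kenji's branch passes to Kenji's issue by representation.
The 1/5 is divided into 2 equal shares of 1/10 among Chiyo, Satoshi.
Chiyo is living and takes 1/10.
Satoshi is living and takes 1/10.
Daichi is living and takes 1/5.
Yoshiko predeceased; the 1/5 allotted to Yoshiko's branch passes to Yoshiko's issue by representation.
The 1/5 is divided into 3 equal shares of 1/15 among Haruki, Junko, Isamu.
Haruki predeceased; the 1/15 allotted to Haruki's branch passes to Haruki's issue by representation.
The 1/15 is divided into 2 equal shares of 1/30 among Emiko, Sachiko.
Emiko is living and takes 1/30.
Sachiko is living and takes 1/30.
Junko is living and takes 1/15.
Isamu is living and takes 1/15.

Chiyo 1/10; Daichi 1/5; Emiko 1/30; Isamu 1/15; Junko 1/15; Noboru 1/5; Ryo 1/5; Sachiko 1/30; Satoshi 1/10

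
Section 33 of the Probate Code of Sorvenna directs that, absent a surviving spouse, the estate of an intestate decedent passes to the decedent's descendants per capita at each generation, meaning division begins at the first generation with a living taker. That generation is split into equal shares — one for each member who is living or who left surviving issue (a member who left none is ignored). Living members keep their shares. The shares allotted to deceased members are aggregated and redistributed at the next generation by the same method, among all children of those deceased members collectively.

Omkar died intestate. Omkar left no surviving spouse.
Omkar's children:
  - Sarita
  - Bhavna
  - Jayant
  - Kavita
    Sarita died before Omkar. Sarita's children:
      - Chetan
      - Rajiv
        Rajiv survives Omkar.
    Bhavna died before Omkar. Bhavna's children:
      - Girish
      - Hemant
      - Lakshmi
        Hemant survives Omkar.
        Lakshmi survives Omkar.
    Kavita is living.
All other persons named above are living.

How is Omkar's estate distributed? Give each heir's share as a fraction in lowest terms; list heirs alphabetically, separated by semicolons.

Chetan 1/10; Girish 1/10; Hemant 1/10; Jayant 1/4; Kavita 1/4; Lakshmi 1/10; Rajiv 1/10

There is no surviving spouse, so the entire estate passes to Omkar's descendants per capita at each generation.
At generation 1 (Sarita, Bhavna, Jayant, Kavita) there are 4 shares of (1)/4 = 1/4 each.
Living: Jayant and Kavita — each takes 1/4.
Deceased: Sarita and Bhavna. Their combined 1/2 is pooled and carried to generation 2.
At generation 2 (Chetan, Rajiv, Girish, Hemant, Lakshmi) there are 5 shares of (1/2)/5 = 1/10 each.
Living: Chetan, Rajiv, Girish, Hemant, and Lakshmi — each takes 1/10.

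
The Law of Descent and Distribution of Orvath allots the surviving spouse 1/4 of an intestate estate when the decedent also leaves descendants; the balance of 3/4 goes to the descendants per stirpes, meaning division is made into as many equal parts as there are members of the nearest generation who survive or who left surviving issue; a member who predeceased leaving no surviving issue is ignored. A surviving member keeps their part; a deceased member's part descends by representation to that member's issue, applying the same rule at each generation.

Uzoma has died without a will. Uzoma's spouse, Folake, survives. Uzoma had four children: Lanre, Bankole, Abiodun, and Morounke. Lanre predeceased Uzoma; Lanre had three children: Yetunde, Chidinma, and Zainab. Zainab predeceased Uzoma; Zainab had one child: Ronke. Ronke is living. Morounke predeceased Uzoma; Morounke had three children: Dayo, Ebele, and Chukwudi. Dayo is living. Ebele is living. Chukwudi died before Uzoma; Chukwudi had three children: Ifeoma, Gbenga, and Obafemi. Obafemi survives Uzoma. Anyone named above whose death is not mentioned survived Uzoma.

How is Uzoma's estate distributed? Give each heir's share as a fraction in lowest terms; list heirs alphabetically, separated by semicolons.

Abiodun 3/16; Bankole 3/16; Chidinma 1/16; Dayo 1/16; Ebele 1/16; Folake 1/4; Gbenga 1/48; Ifeoma 1/48; Obafemi 1/48; Ronke 1/16; Yetunde 1/16

Folake, as surviving spouse, takes 1/4.
The remaining 3/4 passes to Uzoma's descendants per stirpes.
The 3/4 is divided into 4 equal shares of 3/16 among Lanre, Bankole, Abiodun, Morounke.
Lanre predeceased; the 3/16 allotted to Lanre's branch passes to Lanre's issue by representation.
The 3/16 is divided into 3 equal shares of 1/16 among Yetunde, Chidinma, Zainab.
Yetunde is living and takes 1/16.
Chidinma is living and takes 1/16.
Zainab predeceased; the 1/16 allotted to Zainab's branch passes to Zainab's issue by representation.
Ronke is the sole taker at this level and receives the full 1/16.
Bankole is living and takes 3/16.
Abiodun is living and takes 3/16.
Morounke predeceased; the 3/16 allotted to Morounke's branch passes to Morounke's issue by representation.
The 3/16 is divided into 3 equal shares of 1/16 among Dayo, Ebele, Chukwudi.
Dayo is living and takes 1/16.
Ebele is living and takes 1/16.
Chukwudi predeceased; the 1/16 allotted to Chukwudi's branch passes to Chukwudi's issue by representation.
The 1/16 is divided into 3 equal shares of 1/48 among Ifeoma, Gbenga, Obafemi.
Ifeoma is living and takes 1/48.
Gbenga is living and takes 1/48.
Obafemi is living and takes 1/48.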